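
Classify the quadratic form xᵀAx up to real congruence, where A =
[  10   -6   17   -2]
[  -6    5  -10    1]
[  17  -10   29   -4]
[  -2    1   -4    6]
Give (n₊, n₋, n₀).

Answer: (4, 0, 0)

Derivation:
step 0: pivot 10 → sign +
step 1: pivot 7/5 → sign +
step 2: pivot 1/14 → sign +
step 3: pivot 1 → sign +
signature = (4, 0, 0)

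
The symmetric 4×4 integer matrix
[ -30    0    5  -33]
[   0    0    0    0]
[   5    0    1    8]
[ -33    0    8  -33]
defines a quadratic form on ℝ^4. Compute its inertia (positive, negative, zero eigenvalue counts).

step 0: pivot -30 → sign −
step 1: pivot 11/6 → sign +
step 2: pivot -6/55 → sign −
step 3: row/col 3 already zero → sign 0
signature = (1, 2, 1)

Answer: (1, 2, 1)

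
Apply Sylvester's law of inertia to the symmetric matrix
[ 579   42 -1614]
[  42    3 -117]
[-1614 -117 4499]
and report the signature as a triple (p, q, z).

step 0: pivot 579 → sign +
step 1: pivot -9/193 → sign −
step 2: row/col 2 already zero → sign 0
signature = (1, 1, 1)

Answer: (1, 1, 1)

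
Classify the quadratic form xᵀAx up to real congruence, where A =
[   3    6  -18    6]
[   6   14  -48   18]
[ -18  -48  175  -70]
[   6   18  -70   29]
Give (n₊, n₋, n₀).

step 0: pivot 3 → sign +
step 1: pivot 2 → sign +
step 2: pivot -5 → sign −
step 3: pivot -1/5 → sign −
signature = (2, 2, 0)

Answer: (2, 2, 0)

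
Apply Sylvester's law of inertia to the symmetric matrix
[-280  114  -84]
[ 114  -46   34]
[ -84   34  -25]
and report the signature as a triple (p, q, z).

Answer: (2, 1, 0)

Derivation:
step 0: pivot -280 → sign −
step 1: pivot 29/70 → sign +
step 2: pivot 3/29 → sign +
signature = (2, 1, 0)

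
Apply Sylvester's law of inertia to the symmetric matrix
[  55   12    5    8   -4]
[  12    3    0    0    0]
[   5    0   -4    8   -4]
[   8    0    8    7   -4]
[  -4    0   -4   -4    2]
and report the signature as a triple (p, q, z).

step 0: pivot 55 → sign +
step 1: pivot 21/55 → sign +
step 2: pivot -53/7 → sign −
step 3: pivot -77/53 → sign −
step 4: pivot -6/77 → sign −
signature = (2, 3, 0)

Answer: (2, 3, 0)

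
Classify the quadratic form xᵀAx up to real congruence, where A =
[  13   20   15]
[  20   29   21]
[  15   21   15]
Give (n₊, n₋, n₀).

step 0: pivot 13 → sign +
step 1: pivot -23/13 → sign −
step 2: pivot 3/23 → sign +
signature = (2, 1, 0)

Answer: (2, 1, 0)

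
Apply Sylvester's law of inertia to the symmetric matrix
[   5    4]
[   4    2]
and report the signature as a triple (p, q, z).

step 0: pivot 5 → sign +
step 1: pivot -6/5 → sign −
signature = (1, 1, 0)

Answer: (1, 1, 0)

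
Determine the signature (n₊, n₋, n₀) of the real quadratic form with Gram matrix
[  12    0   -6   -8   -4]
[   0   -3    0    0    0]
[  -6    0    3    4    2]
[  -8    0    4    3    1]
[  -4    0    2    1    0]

Answer: (1, 3, 1)

Derivation:
step 0: pivot 12 → sign +
step 1: pivot -3 → sign −
step 2: pivot -7/3 → sign −
step 3: pivot -1/7 → sign −
step 4: row/col 4 already zero → sign 0
signature = (1, 3, 1)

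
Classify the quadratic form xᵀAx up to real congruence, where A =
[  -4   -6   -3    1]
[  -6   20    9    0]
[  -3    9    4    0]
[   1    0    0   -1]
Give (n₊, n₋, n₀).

Answer: (1, 3, 0)

Derivation:
step 0: pivot -4 → sign −
step 1: pivot 29 → sign +
step 2: pivot -1/29 → sign −
step 3: pivot -3/4 → sign −
signature = (1, 3, 0)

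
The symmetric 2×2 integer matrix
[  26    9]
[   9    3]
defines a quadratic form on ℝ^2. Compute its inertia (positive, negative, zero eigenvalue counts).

step 0: pivot 26 → sign +
step 1: pivot -3/26 → sign −
signature = (1, 1, 0)

Answer: (1, 1, 0)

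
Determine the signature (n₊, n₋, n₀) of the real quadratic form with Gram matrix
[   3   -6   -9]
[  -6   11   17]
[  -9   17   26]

Answer: (1, 1, 1)

Derivation:
step 0: pivot 3 → sign +
step 1: pivot -1 → sign −
step 2: row/col 2 already zero → sign 0
signature = (1, 1, 1)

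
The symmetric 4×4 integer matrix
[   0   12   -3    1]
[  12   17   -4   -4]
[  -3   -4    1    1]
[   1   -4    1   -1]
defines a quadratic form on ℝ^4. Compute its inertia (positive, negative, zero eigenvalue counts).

step 0: pivot 17 → sign +
step 1: pivot -144/17 → sign −
step 2: pivot 1/16 → sign +
step 3: pivot -2/9 → sign −
signature = (2, 2, 0)

Answer: (2, 2, 0)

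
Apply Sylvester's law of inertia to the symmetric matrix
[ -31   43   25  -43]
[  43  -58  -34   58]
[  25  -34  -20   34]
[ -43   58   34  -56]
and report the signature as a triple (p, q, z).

step 0: pivot -31 → sign −
step 1: pivot 51/31 → sign +
step 2: pivot -2/17 → sign −
step 3: pivot 2 → sign +
signature = (2, 2, 0)

Answer: (2, 2, 0)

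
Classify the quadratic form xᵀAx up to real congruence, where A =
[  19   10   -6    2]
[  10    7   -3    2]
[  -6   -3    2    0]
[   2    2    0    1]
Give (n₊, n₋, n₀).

step 0: pivot 19 → sign +
step 1: pivot 33/19 → sign +
step 2: pivot 1/11 → sign +
step 3: pivot -3 → sign −
signature = (3, 1, 0)

Answer: (3, 1, 0)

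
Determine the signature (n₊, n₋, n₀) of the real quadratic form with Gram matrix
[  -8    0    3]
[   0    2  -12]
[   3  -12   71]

step 0: pivot -8 → sign −
step 1: pivot 2 → sign +
step 2: pivot 1/8 → sign +
signature = (2, 1, 0)

Answer: (2, 1, 0)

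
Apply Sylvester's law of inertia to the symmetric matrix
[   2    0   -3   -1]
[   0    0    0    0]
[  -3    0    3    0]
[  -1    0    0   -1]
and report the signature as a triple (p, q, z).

step 0: pivot 2 → sign +
step 1: pivot -3/2 → sign −
step 2: row/col 2 already zero → sign 0
step 3: row/col 3 already zero → sign 0
signature = (1, 1, 2)

Answer: (1, 1, 2)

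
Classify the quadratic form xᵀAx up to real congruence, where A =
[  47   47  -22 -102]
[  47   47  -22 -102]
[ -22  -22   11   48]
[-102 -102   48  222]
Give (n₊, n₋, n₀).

Answer: (3, 0, 1)

Derivation:
step 0: pivot 47 → sign +
step 1: pivot 33/47 → sign +
step 2: pivot 6/11 → sign +
step 3: row/col 3 already zero → sign 0
signature = (3, 0, 1)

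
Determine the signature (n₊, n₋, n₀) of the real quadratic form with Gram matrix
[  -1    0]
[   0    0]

step 0: pivot -1 → sign −
step 1: row/col 1 already zero → sign 0
signature = (0, 1, 1)

Answer: (0, 1, 1)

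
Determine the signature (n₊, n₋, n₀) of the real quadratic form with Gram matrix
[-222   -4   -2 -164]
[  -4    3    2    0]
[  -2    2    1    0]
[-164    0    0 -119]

step 0: pivot -222 → sign −
step 1: pivot 341/111 → sign +
step 2: pivot -113/341 → sign −
step 3: pivot 1/113 → sign +
signature = (2, 2, 0)

Answer: (2, 2, 0)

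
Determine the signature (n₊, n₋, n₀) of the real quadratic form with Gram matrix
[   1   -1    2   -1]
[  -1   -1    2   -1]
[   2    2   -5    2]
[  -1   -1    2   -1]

Answer: (1, 2, 1)

Derivation:
step 0: pivot 1 → sign +
step 1: pivot -2 → sign −
step 2: pivot -1 → sign −
step 3: row/col 3 already zero → sign 0
signature = (1, 2, 1)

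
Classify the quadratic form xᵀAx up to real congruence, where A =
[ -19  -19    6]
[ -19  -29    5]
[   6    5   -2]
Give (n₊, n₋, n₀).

step 0: pivot -19 → sign −
step 1: pivot -10 → sign −
step 2: pivot -1/190 → sign −
signature = (0, 3, 0)

Answer: (0, 3, 0)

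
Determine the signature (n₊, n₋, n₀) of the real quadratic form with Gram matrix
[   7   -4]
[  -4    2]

Answer: (1, 1, 0)

Derivation:
step 0: pivot 7 → sign +
step 1: pivot -2/7 → sign −
signature = (1, 1, 0)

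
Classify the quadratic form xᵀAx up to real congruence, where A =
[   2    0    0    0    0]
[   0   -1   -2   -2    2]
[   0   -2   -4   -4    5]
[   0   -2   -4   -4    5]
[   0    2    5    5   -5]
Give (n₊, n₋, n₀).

step 0: pivot 2 → sign +
step 1: pivot -1 → sign −
step 2: pivot -1 → sign −
step 3: pivot 1 → sign +
step 4: row/col 4 already zero → sign 0
signature = (2, 2, 1)

Answer: (2, 2, 1)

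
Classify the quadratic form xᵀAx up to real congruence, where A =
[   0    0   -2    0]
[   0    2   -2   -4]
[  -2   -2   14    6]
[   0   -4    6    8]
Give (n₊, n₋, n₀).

step 0: pivot 2 → sign +
step 1: pivot 12 → sign +
step 2: pivot -1/3 → sign −
step 3: row/col 3 already zero → sign 0
signature = (2, 1, 1)

Answer: (2, 1, 1)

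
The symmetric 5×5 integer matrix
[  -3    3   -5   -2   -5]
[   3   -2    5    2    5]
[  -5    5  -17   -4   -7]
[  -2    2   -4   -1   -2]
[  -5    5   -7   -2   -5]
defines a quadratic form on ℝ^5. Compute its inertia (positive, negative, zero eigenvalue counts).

Answer: (2, 3, 0)

Derivation:
step 0: pivot -3 → sign −
step 1: pivot 1 → sign +
step 2: pivot -26/3 → sign −
step 3: pivot 5/13 → sign +
step 4: pivot -2/5 → sign −
signature = (2, 3, 0)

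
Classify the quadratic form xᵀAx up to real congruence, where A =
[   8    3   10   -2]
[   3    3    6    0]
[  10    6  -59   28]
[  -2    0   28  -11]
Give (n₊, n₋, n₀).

Answer: (3, 1, 0)

Derivation:
step 0: pivot 8 → sign +
step 1: pivot 15/8 → sign +
step 2: pivot -371/5 → sign −
step 3: pivot 3/371 → sign +
signature = (3, 1, 0)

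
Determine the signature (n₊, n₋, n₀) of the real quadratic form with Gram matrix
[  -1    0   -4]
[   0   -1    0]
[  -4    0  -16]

step 0: pivot -1 → sign −
step 1: pivot -1 → sign −
step 2: row/col 2 already zero → sign 0
signature = (0, 2, 1)

Answer: (0, 2, 1)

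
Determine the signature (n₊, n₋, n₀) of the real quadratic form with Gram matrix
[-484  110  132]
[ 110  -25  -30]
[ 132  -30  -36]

Answer: (0, 1, 2)

Derivation:
step 0: pivot -484 → sign −
step 1: row/col 1 already zero → sign 0
step 2: row/col 2 already zero → sign 0
signature = (0, 1, 2)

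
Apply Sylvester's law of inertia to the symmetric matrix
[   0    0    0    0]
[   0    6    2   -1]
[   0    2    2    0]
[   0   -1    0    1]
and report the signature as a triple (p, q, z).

step 0: pivot 6 → sign +
step 1: pivot 4/3 → sign +
step 2: pivot 3/4 → sign +
step 3: row/col 3 already zero → sign 0
signature = (3, 0, 1)

Answer: (3, 0, 1)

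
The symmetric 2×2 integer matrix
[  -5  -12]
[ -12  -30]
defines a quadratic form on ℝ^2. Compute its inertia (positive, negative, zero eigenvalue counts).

Answer: (0, 2, 0)

Derivation:
step 0: pivot -5 → sign −
step 1: pivot -6/5 → sign −
signature = (0, 2, 0)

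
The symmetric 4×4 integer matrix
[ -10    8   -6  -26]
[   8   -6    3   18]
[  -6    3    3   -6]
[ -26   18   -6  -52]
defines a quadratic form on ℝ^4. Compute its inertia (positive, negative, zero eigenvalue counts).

Answer: (2, 2, 0)

Derivation:
step 0: pivot -10 → sign −
step 1: pivot 2/5 → sign +
step 2: pivot -3/2 → sign −
step 3: pivot 2 → sign +
signature = (2, 2, 0)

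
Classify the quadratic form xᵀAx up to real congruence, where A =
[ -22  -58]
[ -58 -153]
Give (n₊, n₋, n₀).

step 0: pivot -22 → sign −
step 1: pivot -1/11 → sign −
signature = (0, 2, 0)

Answer: (0, 2, 0)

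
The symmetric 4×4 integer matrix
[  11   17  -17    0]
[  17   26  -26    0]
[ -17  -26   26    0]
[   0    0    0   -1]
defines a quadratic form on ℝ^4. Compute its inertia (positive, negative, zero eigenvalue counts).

Answer: (1, 2, 1)

Derivation:
step 0: pivot 11 → sign +
step 1: pivot -3/11 → sign −
step 2: pivot -1 → sign −
step 3: row/col 3 already zero → sign 0
signature = (1, 2, 1)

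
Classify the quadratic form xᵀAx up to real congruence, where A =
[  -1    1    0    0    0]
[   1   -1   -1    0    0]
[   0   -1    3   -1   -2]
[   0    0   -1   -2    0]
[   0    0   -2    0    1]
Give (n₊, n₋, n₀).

Answer: (2, 3, 0)

Derivation:
step 0: pivot -1 → sign −
step 1: pivot 3 → sign +
step 2: pivot -1/3 → sign −
step 3: pivot -2 → sign −
step 4: pivot 1 → sign +
signature = (2, 3, 0)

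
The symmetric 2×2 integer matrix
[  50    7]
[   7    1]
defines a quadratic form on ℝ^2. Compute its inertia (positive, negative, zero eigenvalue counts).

Answer: (2, 0, 0)

Derivation:
step 0: pivot 50 → sign +
step 1: pivot 1/50 → sign +
signature = (2, 0, 0)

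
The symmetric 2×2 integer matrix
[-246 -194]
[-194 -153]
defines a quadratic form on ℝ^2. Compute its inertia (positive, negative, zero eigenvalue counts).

Answer: (0, 2, 0)

Derivation:
step 0: pivot -246 → sign −
step 1: pivot -1/123 → sign −
signature = (0, 2, 0)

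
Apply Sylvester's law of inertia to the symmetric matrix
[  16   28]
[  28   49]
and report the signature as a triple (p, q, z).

step 0: pivot 16 → sign +
step 1: row/col 1 already zero → sign 0
signature = (1, 0, 1)

Answer: (1, 0, 1)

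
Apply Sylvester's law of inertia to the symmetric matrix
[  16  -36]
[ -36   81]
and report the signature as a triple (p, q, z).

Answer: (1, 0, 1)

Derivation:
step 0: pivot 16 → sign +
step 1: row/col 1 already zero → sign 0
signature = (1, 0, 1)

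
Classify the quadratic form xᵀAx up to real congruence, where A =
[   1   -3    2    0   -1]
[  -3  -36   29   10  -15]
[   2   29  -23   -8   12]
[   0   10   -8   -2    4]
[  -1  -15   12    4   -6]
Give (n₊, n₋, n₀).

Answer: (3, 1, 1)

Derivation:
step 0: pivot 1 → sign +
step 1: pivot -45 → sign −
step 2: pivot 2/9 → sign +
step 3: pivot 1/5 → sign +
step 4: row/col 4 already zero → sign 0
signature = (3, 1, 1)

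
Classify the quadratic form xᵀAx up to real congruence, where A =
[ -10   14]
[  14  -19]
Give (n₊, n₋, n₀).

Answer: (1, 1, 0)

Derivation:
step 0: pivot -10 → sign −
step 1: pivot 3/5 → sign +
signature = (1, 1, 0)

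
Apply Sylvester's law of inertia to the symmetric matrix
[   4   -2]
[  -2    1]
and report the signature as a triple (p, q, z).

step 0: pivot 4 → sign +
step 1: row/col 1 already zero → sign 0
signature = (1, 0, 1)

Answer: (1, 0, 1)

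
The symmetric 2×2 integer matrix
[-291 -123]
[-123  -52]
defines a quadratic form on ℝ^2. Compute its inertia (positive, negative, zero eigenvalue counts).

step 0: pivot -291 → sign −
step 1: pivot -1/97 → sign −
signature = (0, 2, 0)

Answer: (0, 2, 0)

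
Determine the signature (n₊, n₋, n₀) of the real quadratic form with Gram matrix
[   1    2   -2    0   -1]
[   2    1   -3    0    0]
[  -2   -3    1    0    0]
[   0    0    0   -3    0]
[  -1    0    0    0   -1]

Answer: (1, 3, 1)

Derivation:
step 0: pivot 1 → sign +
step 1: pivot -3 → sign −
step 2: pivot -8/3 → sign −
step 3: pivot -3 → sign −
step 4: row/col 4 already zero → sign 0
signature = (1, 3, 1)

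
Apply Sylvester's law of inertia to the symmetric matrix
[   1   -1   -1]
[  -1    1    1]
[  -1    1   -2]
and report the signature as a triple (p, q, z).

Answer: (1, 1, 1)

Derivation:
step 0: pivot 1 → sign +
step 1: pivot -3 → sign −
step 2: row/col 2 already zero → sign 0
signature = (1, 1, 1)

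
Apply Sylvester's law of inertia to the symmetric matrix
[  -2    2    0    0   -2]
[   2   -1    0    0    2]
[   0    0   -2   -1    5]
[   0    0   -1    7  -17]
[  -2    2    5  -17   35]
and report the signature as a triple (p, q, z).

Answer: (2, 3, 0)

Derivation:
step 0: pivot -2 → sign −
step 1: pivot 1 → sign +
step 2: pivot -2 → sign −
step 3: pivot 15/2 → sign +
step 4: pivot -6/5 → sign −
signature = (2, 3, 0)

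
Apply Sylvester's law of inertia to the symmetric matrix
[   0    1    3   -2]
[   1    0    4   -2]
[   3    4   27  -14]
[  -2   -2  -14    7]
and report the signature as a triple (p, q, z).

step 0: pivot 2 → sign +
step 1: pivot -1/2 → sign −
step 2: pivot 3 → sign +
step 3: pivot -1 → sign −
signature = (2, 2, 0)

Answer: (2, 2, 0)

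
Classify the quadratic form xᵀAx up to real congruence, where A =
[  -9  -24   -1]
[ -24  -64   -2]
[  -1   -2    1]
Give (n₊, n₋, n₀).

Answer: (1, 2, 0)

Derivation:
step 0: pivot -9 → sign −
step 1: pivot 10/9 → sign +
step 2: pivot -2/5 → sign −
signature = (1, 2, 0)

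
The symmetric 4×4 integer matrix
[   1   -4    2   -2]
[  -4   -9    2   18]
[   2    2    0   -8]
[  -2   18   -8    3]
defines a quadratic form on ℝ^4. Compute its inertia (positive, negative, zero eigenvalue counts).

Answer: (2, 1, 1)

Derivation:
step 0: pivot 1 → sign +
step 1: pivot -25 → sign −
step 2: pivot 3 → sign +
step 3: row/col 3 already zero → sign 0
signature = (2, 1, 1)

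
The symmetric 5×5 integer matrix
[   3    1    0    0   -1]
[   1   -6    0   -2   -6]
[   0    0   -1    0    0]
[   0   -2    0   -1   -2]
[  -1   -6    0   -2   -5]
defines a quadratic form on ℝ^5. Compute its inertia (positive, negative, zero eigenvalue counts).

step 0: pivot 3 → sign +
step 1: pivot -19/3 → sign −
step 2: pivot -1 → sign −
step 3: pivot -7/19 → sign −
step 4: pivot -1/7 → sign −
signature = (1, 4, 0)

Answer: (1, 4, 0)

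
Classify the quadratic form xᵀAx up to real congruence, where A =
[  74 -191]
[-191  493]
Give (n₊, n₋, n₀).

Answer: (2, 0, 0)

Derivation:
step 0: pivot 74 → sign +
step 1: pivot 1/74 → sign +
signature = (2, 0, 0)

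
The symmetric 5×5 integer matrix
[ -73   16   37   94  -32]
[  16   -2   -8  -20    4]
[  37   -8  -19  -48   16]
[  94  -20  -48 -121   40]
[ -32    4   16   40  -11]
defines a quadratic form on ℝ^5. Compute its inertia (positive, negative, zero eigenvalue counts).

Answer: (2, 3, 0)

Derivation:
step 0: pivot -73 → sign −
step 1: pivot 110/73 → sign +
step 2: pivot -14/55 → sign −
step 3: pivot 3/7 → sign +
step 4: pivot -3 → sign −
signature = (2, 3, 0)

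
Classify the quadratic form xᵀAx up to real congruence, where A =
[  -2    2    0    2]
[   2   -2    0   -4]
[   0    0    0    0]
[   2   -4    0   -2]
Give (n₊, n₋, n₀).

Answer: (1, 2, 1)

Derivation:
step 0: pivot -2 → sign −
step 1: pivot -4 → sign −
step 2: pivot 1 → sign +
step 3: row/col 3 already zero → sign 0
signature = (1, 2, 1)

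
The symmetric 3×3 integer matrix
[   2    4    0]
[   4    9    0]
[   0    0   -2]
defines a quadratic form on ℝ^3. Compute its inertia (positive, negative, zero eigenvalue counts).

step 0: pivot 2 → sign +
step 1: pivot 1 → sign +
step 2: pivot -2 → sign −
signature = (2, 1, 0)

Answer: (2, 1, 0)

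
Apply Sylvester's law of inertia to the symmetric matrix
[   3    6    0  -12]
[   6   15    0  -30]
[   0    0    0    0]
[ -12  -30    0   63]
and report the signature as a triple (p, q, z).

step 0: pivot 3 → sign +
step 1: pivot 3 → sign +
step 2: pivot 3 → sign +
step 3: row/col 3 already zero → sign 0
signature = (3, 0, 1)

Answer: (3, 0, 1)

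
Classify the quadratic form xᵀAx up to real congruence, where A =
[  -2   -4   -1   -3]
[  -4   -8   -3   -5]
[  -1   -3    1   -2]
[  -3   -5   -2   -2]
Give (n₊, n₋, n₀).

step 0: pivot -2 → sign −
step 1: pivot 3/2 → sign +
step 2: pivot -2/3 → sign −
step 3: pivot 3 → sign +
signature = (2, 2, 0)

Answer: (2, 2, 0)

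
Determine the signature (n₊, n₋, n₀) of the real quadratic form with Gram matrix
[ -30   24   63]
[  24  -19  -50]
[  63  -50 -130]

step 0: pivot -30 → sign −
step 1: pivot 1/5 → sign +
step 2: pivot 3/2 → sign +
signature = (2, 1, 0)

Answer: (2, 1, 0)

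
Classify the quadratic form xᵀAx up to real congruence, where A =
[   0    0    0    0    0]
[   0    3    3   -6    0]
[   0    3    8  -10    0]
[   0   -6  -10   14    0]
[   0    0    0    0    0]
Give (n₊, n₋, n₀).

Answer: (2, 1, 2)

Derivation:
step 0: pivot 3 → sign +
step 1: pivot 5 → sign +
step 2: pivot -6/5 → sign −
step 3: row/col 3 already zero → sign 0
step 4: row/col 4 already zero → sign 0
signature = (2, 1, 2)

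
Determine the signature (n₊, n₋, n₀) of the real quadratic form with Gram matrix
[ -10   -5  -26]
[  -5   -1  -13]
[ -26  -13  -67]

step 0: pivot -10 → sign −
step 1: pivot 3/2 → sign +
step 2: pivot 3/5 → sign +
signature = (2, 1, 0)

Answer: (2, 1, 0)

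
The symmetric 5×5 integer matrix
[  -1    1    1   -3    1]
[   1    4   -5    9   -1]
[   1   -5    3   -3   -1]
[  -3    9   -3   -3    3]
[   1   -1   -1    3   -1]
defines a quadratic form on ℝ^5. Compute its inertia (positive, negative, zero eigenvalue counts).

Answer: (2, 2, 1)

Derivation:
step 0: pivot -1 → sign −
step 1: pivot 5 → sign +
step 2: pivot 4/5 → sign +
step 3: pivot -3 → sign −
step 4: row/col 4 already zero → sign 0
signature = (2, 2, 1)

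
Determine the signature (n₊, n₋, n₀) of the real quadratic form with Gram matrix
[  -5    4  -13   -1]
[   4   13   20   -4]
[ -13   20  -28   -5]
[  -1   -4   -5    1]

step 0: pivot -5 → sign −
step 1: pivot 81/5 → sign +
step 2: pivot 1/9 → sign +
step 3: pivot -2 → sign −
signature = (2, 2, 0)

Answer: (2, 2, 0)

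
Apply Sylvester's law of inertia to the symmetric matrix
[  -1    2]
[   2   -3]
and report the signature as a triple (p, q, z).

step 0: pivot -1 → sign −
step 1: pivot 1 → sign +
signature = (1, 1, 0)

Answer: (1, 1, 0)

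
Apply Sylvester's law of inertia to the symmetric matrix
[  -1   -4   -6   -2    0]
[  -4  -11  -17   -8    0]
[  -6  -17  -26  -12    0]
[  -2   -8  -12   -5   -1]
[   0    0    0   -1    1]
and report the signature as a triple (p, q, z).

Answer: (3, 2, 0)

Derivation:
step 0: pivot -1 → sign −
step 1: pivot 5 → sign +
step 2: pivot 1/5 → sign +
step 3: pivot -1 → sign −
step 4: pivot 2 → sign +
signature = (3, 2, 0)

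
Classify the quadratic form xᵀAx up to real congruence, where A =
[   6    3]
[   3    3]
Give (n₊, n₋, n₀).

Answer: (2, 0, 0)

Derivation:
step 0: pivot 6 → sign +
step 1: pivot 3/2 → sign +
signature = (2, 0, 0)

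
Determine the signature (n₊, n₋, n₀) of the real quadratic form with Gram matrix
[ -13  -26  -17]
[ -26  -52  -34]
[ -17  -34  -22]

step 0: pivot -13 → sign −
step 1: pivot 3/13 → sign +
step 2: row/col 2 already zero → sign 0
signature = (1, 1, 1)

Answer: (1, 1, 1)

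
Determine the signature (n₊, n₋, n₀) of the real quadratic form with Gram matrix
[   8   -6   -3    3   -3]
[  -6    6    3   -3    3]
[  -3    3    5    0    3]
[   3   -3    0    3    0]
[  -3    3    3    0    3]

Answer: (4, 0, 1)

Derivation:
step 0: pivot 8 → sign +
step 1: pivot 3/2 → sign +
step 2: pivot 7/2 → sign +
step 3: pivot 6/7 → sign +
step 4: row/col 4 already zero → sign 0
signature = (4, 0, 1)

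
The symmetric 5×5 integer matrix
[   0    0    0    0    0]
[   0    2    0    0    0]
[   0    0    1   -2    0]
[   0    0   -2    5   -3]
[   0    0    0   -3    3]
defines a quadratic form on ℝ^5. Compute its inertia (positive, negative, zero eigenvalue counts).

step 0: pivot 2 → sign +
step 1: pivot 1 → sign +
step 2: pivot 1 → sign +
step 3: pivot -6 → sign −
step 4: row/col 4 already zero → sign 0
signature = (3, 1, 1)

Answer: (3, 1, 1)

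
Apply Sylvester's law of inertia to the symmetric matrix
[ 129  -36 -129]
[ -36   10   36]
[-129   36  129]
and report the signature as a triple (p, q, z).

step 0: pivot 129 → sign +
step 1: pivot -2/43 → sign −
step 2: row/col 2 already zero → sign 0
signature = (1, 1, 1)

Answer: (1, 1, 1)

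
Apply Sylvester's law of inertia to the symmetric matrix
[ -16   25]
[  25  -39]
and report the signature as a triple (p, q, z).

step 0: pivot -16 → sign −
step 1: pivot 1/16 → sign +
signature = (1, 1, 0)

Answer: (1, 1, 0)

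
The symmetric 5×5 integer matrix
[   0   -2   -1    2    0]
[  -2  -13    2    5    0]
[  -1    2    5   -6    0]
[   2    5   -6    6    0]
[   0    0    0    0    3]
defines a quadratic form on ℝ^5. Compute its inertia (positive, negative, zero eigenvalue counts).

step 0: pivot -13 → sign −
step 1: pivot 4/13 → sign +
step 2: pivot -1/4 → sign −
step 3: pivot 3 → sign +
step 4: pivot 3 → sign +
signature = (3, 2, 0)

Answer: (3, 2, 0)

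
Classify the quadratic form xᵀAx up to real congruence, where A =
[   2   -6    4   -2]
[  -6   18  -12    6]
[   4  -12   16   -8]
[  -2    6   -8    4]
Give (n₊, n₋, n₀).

Answer: (2, 0, 2)

Derivation:
step 0: pivot 2 → sign +
step 1: pivot 8 → sign +
step 2: row/col 2 already zero → sign 0
step 3: row/col 3 already zero → sign 0
signature = (2, 0, 2)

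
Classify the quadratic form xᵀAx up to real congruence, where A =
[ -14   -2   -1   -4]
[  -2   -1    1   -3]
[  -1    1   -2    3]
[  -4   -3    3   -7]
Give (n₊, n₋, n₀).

step 0: pivot -14 → sign −
step 1: pivot -5/7 → sign −
step 2: pivot -1/10 → sign −
step 3: pivot 6 → sign +
signature = (1, 3, 0)

Answer: (1, 3, 0)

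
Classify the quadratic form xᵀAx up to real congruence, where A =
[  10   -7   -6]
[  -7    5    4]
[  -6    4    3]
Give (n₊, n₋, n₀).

step 0: pivot 10 → sign +
step 1: pivot 1/10 → sign +
step 2: pivot -1 → sign −
signature = (2, 1, 0)

Answer: (2, 1, 0)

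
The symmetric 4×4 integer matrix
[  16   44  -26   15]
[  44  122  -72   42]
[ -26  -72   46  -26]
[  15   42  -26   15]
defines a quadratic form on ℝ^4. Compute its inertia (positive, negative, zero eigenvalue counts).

step 0: pivot 16 → sign +
step 1: pivot 1 → sign +
step 2: pivot 7/2 → sign +
step 3: pivot -1/14 → sign −
signature = (3, 1, 0)

Answer: (3, 1, 0)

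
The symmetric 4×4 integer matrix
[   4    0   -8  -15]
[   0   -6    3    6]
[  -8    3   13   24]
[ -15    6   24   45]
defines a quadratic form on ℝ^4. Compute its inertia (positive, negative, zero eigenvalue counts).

Answer: (2, 2, 0)

Derivation:
step 0: pivot 4 → sign +
step 1: pivot -6 → sign −
step 2: pivot -3/2 → sign −
step 3: pivot 3/4 → sign +
signature = (2, 2, 0)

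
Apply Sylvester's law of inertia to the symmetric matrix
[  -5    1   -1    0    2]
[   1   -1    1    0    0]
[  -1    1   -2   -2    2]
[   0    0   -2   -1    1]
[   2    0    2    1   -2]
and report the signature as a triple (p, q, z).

step 0: pivot -5 → sign −
step 1: pivot -4/5 → sign −
step 2: pivot -1 → sign −
step 3: pivot 3 → sign +
step 4: row/col 4 already zero → sign 0
signature = (1, 3, 1)

Answer: (1, 3, 1)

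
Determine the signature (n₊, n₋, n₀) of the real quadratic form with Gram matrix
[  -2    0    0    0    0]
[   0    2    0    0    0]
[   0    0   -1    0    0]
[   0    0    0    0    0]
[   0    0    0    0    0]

step 0: pivot -2 → sign −
step 1: pivot 2 → sign +
step 2: pivot -1 → sign −
step 3: row/col 3 already zero → sign 0
step 4: row/col 4 already zero → sign 0
signature = (1, 2, 2)

Answer: (1, 2, 2)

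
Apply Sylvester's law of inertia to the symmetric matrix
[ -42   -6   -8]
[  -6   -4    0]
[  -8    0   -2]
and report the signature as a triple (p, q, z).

Answer: (0, 3, 0)

Derivation:
step 0: pivot -42 → sign −
step 1: pivot -22/7 → sign −
step 2: pivot -2/33 → sign −
signature = (0, 3, 0)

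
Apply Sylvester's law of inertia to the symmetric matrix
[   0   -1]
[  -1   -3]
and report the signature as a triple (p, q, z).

step 0: pivot -3 → sign −
step 1: pivot 1/3 → sign +
signature = (1, 1, 0)

Answer: (1, 1, 0)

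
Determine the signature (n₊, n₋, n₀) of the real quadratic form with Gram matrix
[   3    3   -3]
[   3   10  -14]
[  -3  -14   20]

step 0: pivot 3 → sign +
step 1: pivot 7 → sign +
step 2: pivot -2/7 → sign −
signature = (2, 1, 0)

Answer: (2, 1, 0)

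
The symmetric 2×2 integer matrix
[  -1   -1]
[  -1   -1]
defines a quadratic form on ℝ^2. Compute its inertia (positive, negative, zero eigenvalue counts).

Answer: (0, 1, 1)

Derivation:
step 0: pivot -1 → sign −
step 1: row/col 1 already zero → sign 0
signature = (0, 1, 1)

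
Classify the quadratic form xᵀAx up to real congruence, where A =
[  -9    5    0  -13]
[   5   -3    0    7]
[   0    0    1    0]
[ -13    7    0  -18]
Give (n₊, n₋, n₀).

Answer: (2, 2, 0)

Derivation:
step 0: pivot -9 → sign −
step 1: pivot -2/9 → sign −
step 2: pivot 1 → sign +
step 3: pivot 1 → sign +
signature = (2, 2, 0)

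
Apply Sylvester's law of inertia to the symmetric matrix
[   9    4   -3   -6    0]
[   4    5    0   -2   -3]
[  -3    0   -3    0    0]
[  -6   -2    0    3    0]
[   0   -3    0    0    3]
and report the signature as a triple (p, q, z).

Answer: (3, 1, 1)

Derivation:
step 0: pivot 9 → sign +
step 1: pivot 29/9 → sign +
step 2: pivot -132/29 → sign −
step 3: pivot 6/11 → sign +
step 4: row/col 4 already zero → sign 0
signature = (3, 1, 1)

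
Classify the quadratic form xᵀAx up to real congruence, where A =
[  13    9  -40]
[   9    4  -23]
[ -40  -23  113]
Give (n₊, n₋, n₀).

step 0: pivot 13 → sign +
step 1: pivot -29/13 → sign −
step 2: pivot -6/29 → sign −
signature = (1, 2, 0)

Answer: (1, 2, 0)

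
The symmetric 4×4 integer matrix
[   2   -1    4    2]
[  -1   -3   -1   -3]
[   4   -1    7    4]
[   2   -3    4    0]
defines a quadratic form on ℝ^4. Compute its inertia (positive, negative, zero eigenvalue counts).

Answer: (1, 3, 0)

Derivation:
step 0: pivot 2 → sign +
step 1: pivot -7/2 → sign −
step 2: pivot -5/7 → sign −
step 3: pivot -2/5 → sign −
signature = (1, 3, 0)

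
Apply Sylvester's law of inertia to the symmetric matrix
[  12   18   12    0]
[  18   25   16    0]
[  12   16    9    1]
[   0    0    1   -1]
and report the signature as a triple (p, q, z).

Answer: (1, 2, 1)

Derivation:
step 0: pivot 12 → sign +
step 1: pivot -2 → sign −
step 2: pivot -1 → sign −
step 3: row/col 3 already zero → sign 0
signature = (1, 2, 1)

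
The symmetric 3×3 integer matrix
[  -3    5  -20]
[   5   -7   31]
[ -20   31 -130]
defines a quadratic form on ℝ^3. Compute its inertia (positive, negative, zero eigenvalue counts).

step 0: pivot -3 → sign −
step 1: pivot 4/3 → sign +
step 2: pivot -3/4 → sign −
signature = (1, 2, 0)

Answer: (1, 2, 0)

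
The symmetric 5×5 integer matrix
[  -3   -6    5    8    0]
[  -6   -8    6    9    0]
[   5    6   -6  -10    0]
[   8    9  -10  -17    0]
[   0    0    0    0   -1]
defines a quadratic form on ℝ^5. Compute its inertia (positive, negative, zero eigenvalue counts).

Answer: (2, 3, 0)

Derivation:
step 0: pivot -3 → sign −
step 1: pivot 4 → sign +
step 2: pivot -5/3 → sign −
step 3: pivot 3/20 → sign +
step 4: pivot -1 → sign −
signature = (2, 3, 0)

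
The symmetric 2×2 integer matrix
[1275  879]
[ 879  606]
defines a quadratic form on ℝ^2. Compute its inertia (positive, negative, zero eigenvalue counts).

step 0: pivot 1275 → sign +
step 1: pivot 3/425 → sign +
signature = (2, 0, 0)

Answer: (2, 0, 0)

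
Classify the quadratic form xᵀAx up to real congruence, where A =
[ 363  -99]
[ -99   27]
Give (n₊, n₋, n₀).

Answer: (1, 0, 1)

Derivation:
step 0: pivot 363 → sign +
step 1: row/col 1 already zero → sign 0
signature = (1, 0, 1)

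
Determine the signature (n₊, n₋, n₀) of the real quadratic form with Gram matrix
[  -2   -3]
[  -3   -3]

Answer: (1, 1, 0)

Derivation:
step 0: pivot -2 → sign −
step 1: pivot 3/2 → sign +
signature = (1, 1, 0)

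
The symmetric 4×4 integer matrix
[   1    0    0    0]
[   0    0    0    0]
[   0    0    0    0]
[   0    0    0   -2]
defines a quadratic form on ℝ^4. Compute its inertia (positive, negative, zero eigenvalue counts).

step 0: pivot 1 → sign +
step 1: pivot -2 → sign −
step 2: row/col 2 already zero → sign 0
step 3: row/col 3 already zero → sign 0
signature = (1, 1, 2)

Answer: (1, 1, 2)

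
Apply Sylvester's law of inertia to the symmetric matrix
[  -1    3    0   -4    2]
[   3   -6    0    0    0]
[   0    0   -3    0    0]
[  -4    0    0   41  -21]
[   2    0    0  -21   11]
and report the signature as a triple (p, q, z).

step 0: pivot -1 → sign −
step 1: pivot 3 → sign +
step 2: pivot -3 → sign −
step 3: pivot 9 → sign +
step 4: pivot 2/9 → sign +
signature = (3, 2, 0)

Answer: (3, 2, 0)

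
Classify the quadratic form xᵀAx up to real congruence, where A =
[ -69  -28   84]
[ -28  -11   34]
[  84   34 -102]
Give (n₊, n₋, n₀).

Answer: (2, 1, 0)

Derivation:
step 0: pivot -69 → sign −
step 1: pivot 25/69 → sign +
step 2: pivot 6/25 → sign +
signature = (2, 1, 0)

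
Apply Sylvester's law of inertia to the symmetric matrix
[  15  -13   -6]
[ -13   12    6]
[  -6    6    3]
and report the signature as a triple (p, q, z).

step 0: pivot 15 → sign +
step 1: pivot 11/15 → sign +
step 2: pivot -3/11 → sign −
signature = (2, 1, 0)

Answer: (2, 1, 0)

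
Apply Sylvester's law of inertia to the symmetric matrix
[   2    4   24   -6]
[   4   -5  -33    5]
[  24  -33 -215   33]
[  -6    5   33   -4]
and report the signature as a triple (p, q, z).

step 0: pivot 2 → sign +
step 1: pivot -13 → sign −
step 2: pivot 22/13 → sign +
step 3: pivot -3/11 → sign −
signature = (2, 2, 0)

Answer: (2, 2, 0)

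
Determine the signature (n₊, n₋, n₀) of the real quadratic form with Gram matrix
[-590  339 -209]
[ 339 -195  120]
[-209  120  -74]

Answer: (1, 2, 0)

Derivation:
step 0: pivot -590 → sign −
step 1: pivot -129/590 → sign −
step 2: pivot 3/43 → sign +
signature = (1, 2, 0)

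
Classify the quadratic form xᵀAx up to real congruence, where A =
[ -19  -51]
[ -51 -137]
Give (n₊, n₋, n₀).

Answer: (0, 2, 0)

Derivation:
step 0: pivot -19 → sign −
step 1: pivot -2/19 → sign −
signature = (0, 2, 0)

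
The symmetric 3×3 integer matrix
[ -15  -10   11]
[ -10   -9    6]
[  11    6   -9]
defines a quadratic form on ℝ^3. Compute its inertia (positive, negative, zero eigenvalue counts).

Answer: (0, 3, 0)

Derivation:
step 0: pivot -15 → sign −
step 1: pivot -7/3 → sign −
step 2: pivot -6/35 → sign −
signature = (0, 3, 0)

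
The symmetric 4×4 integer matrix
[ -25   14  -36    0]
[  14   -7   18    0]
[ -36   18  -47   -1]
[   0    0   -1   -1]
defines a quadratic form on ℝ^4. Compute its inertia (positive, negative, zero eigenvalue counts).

step 0: pivot -25 → sign −
step 1: pivot 21/25 → sign +
step 2: pivot -5/7 → sign −
step 3: pivot 2/5 → sign +
signature = (2, 2, 0)

Answer: (2, 2, 0)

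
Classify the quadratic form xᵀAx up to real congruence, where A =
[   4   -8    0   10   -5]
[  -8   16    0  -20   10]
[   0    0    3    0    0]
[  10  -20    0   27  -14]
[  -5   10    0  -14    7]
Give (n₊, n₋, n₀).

step 0: pivot 4 → sign +
step 1: pivot 3 → sign +
step 2: pivot 2 → sign +
step 3: pivot -3/8 → sign −
step 4: row/col 4 already zero → sign 0
signature = (3, 1, 1)

Answer: (3, 1, 1)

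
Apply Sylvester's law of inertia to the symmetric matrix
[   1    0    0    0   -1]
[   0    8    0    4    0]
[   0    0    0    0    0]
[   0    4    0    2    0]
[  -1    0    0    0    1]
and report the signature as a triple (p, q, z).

step 0: pivot 1 → sign +
step 1: pivot 8 → sign +
step 2: row/col 2 already zero → sign 0
step 3: row/col 3 already zero → sign 0
step 4: row/col 4 already zero → sign 0
signature = (2, 0, 3)

Answer: (2, 0, 3)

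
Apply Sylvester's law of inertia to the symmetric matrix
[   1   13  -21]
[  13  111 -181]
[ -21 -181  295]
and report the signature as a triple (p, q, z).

step 0: pivot 1 → sign +
step 1: pivot -58 → sign −
step 2: pivot -2/29 → sign −
signature = (1, 2, 0)

Answer: (1, 2, 0)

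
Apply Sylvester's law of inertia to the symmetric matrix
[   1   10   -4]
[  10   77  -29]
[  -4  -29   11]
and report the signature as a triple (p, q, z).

Answer: (2, 1, 0)

Derivation:
step 0: pivot 1 → sign +
step 1: pivot -23 → sign −
step 2: pivot 6/23 → sign +
signature = (2, 1, 0)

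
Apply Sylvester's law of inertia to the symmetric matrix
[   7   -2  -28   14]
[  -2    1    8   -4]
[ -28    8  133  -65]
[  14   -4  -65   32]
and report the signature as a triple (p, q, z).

step 0: pivot 7 → sign +
step 1: pivot 3/7 → sign +
step 2: pivot 21 → sign +
step 3: pivot 1/7 → sign +
signature = (4, 0, 0)

Answer: (4, 0, 0)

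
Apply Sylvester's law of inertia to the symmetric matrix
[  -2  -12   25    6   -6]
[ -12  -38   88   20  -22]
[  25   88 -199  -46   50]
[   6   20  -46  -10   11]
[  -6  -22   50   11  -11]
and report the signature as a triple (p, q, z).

step 0: pivot -2 → sign −
step 1: pivot 34 → sign +
step 2: pivot 15/34 → sign +
step 3: pivot 2/5 → sign +
step 4: pivot 1/2 → sign +
signature = (4, 1, 0)

Answer: (4, 1, 0)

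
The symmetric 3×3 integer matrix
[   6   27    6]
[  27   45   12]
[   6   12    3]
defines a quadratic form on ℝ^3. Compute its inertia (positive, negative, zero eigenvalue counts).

step 0: pivot 6 → sign +
step 1: pivot -153/2 → sign −
step 2: pivot -1/17 → sign −
signature = (1, 2, 0)

Answer: (1, 2, 0)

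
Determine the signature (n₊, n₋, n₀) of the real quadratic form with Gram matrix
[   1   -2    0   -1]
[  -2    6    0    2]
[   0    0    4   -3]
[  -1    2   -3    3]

Answer: (3, 1, 0)

Derivation:
step 0: pivot 1 → sign +
step 1: pivot 2 → sign +
step 2: pivot 4 → sign +
step 3: pivot -1/4 → sign −
signature = (3, 1, 0)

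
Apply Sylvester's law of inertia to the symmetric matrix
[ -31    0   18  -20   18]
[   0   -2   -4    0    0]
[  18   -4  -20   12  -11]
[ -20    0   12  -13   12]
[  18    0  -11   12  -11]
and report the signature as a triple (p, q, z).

Answer: (1, 4, 0)

Derivation:
step 0: pivot -31 → sign −
step 1: pivot -2 → sign −
step 2: pivot -48/31 → sign −
step 3: pivot -17/48 → sign −
step 4: pivot 3/17 → sign +
signature = (1, 4, 0)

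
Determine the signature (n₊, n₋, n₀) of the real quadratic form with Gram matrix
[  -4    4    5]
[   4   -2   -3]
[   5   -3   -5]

Answer: (1, 2, 0)

Derivation:
step 0: pivot -4 → sign −
step 1: pivot 2 → sign +
step 2: pivot -3/4 → sign −
signature = (1, 2, 0)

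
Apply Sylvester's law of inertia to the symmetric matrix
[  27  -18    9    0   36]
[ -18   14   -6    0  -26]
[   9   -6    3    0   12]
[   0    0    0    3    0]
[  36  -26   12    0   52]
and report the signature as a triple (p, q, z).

step 0: pivot 27 → sign +
step 1: pivot 2 → sign +
step 2: pivot 3 → sign +
step 3: pivot 2 → sign +
step 4: row/col 4 already zero → sign 0
signature = (4, 0, 1)

Answer: (4, 0, 1)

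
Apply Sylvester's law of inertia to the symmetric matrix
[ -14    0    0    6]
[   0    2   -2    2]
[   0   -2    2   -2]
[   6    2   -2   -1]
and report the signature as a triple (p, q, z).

step 0: pivot -14 → sign −
step 1: pivot 2 → sign +
step 2: pivot -3/7 → sign −
step 3: row/col 3 already zero → sign 0
signature = (1, 2, 1)

Answer: (1, 2, 1)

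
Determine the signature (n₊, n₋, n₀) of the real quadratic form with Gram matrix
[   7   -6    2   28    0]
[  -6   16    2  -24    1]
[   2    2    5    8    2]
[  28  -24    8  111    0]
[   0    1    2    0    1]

Answer: (4, 1, 0)

Derivation:
step 0: pivot 7 → sign +
step 1: pivot 76/7 → sign +
step 2: pivot 60/19 → sign +
step 3: pivot -1 → sign −
step 4: pivot 3/80 → sign +
signature = (4, 1, 0)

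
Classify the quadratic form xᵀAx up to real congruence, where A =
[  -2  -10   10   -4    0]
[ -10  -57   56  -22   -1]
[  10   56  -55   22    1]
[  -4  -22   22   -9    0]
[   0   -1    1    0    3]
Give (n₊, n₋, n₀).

step 0: pivot -2 → sign −
step 1: pivot -7 → sign −
step 2: pivot 1/7 → sign +
step 3: pivot -1 → sign −
step 4: pivot 3 → sign +
signature = (2, 3, 0)

Answer: (2, 3, 0)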